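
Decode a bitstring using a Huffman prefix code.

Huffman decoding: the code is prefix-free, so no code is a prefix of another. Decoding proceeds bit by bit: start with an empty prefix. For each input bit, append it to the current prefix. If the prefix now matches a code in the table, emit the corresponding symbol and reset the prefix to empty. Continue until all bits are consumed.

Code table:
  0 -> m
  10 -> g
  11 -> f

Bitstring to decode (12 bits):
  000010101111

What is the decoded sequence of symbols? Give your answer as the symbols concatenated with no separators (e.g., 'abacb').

Bit 0: prefix='0' -> emit 'm', reset
Bit 1: prefix='0' -> emit 'm', reset
Bit 2: prefix='0' -> emit 'm', reset
Bit 3: prefix='0' -> emit 'm', reset
Bit 4: prefix='1' (no match yet)
Bit 5: prefix='10' -> emit 'g', reset
Bit 6: prefix='1' (no match yet)
Bit 7: prefix='10' -> emit 'g', reset
Bit 8: prefix='1' (no match yet)
Bit 9: prefix='11' -> emit 'f', reset
Bit 10: prefix='1' (no match yet)
Bit 11: prefix='11' -> emit 'f', reset

Answer: mmmmggff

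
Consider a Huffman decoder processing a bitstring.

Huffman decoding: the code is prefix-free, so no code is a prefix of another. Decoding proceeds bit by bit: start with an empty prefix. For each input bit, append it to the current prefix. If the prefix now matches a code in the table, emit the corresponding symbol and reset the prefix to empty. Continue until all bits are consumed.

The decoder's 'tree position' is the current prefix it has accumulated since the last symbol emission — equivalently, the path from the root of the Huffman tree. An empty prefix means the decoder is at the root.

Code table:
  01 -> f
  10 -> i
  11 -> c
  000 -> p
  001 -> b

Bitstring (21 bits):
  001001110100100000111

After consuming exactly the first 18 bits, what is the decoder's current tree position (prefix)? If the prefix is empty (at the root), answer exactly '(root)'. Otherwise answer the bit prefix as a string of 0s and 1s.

Bit 0: prefix='0' (no match yet)
Bit 1: prefix='00' (no match yet)
Bit 2: prefix='001' -> emit 'b', reset
Bit 3: prefix='0' (no match yet)
Bit 4: prefix='00' (no match yet)
Bit 5: prefix='001' -> emit 'b', reset
Bit 6: prefix='1' (no match yet)
Bit 7: prefix='11' -> emit 'c', reset
Bit 8: prefix='0' (no match yet)
Bit 9: prefix='01' -> emit 'f', reset
Bit 10: prefix='0' (no match yet)
Bit 11: prefix='00' (no match yet)
Bit 12: prefix='001' -> emit 'b', reset
Bit 13: prefix='0' (no match yet)
Bit 14: prefix='00' (no match yet)
Bit 15: prefix='000' -> emit 'p', reset
Bit 16: prefix='0' (no match yet)
Bit 17: prefix='00' (no match yet)

Answer: 00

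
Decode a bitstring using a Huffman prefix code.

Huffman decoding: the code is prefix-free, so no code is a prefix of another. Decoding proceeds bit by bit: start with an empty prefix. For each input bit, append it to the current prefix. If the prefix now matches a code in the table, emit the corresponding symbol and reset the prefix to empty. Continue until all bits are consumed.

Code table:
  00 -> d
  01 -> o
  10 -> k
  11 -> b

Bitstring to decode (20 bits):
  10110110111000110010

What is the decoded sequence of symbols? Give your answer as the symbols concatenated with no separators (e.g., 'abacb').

Answer: kbokbkdbdk

Derivation:
Bit 0: prefix='1' (no match yet)
Bit 1: prefix='10' -> emit 'k', reset
Bit 2: prefix='1' (no match yet)
Bit 3: prefix='11' -> emit 'b', reset
Bit 4: prefix='0' (no match yet)
Bit 5: prefix='01' -> emit 'o', reset
Bit 6: prefix='1' (no match yet)
Bit 7: prefix='10' -> emit 'k', reset
Bit 8: prefix='1' (no match yet)
Bit 9: prefix='11' -> emit 'b', reset
Bit 10: prefix='1' (no match yet)
Bit 11: prefix='10' -> emit 'k', reset
Bit 12: prefix='0' (no match yet)
Bit 13: prefix='00' -> emit 'd', reset
Bit 14: prefix='1' (no match yet)
Bit 15: prefix='11' -> emit 'b', reset
Bit 16: prefix='0' (no match yet)
Bit 17: prefix='00' -> emit 'd', reset
Bit 18: prefix='1' (no match yet)
Bit 19: prefix='10' -> emit 'k', reset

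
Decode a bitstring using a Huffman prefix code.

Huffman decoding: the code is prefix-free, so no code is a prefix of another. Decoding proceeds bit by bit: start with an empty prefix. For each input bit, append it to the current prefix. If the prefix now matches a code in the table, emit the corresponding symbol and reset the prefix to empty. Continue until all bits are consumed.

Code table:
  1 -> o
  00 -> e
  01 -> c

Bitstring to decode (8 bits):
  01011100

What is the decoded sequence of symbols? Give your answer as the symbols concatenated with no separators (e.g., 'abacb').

Answer: ccooe

Derivation:
Bit 0: prefix='0' (no match yet)
Bit 1: prefix='01' -> emit 'c', reset
Bit 2: prefix='0' (no match yet)
Bit 3: prefix='01' -> emit 'c', reset
Bit 4: prefix='1' -> emit 'o', reset
Bit 5: prefix='1' -> emit 'o', reset
Bit 6: prefix='0' (no match yet)
Bit 7: prefix='00' -> emit 'e', reset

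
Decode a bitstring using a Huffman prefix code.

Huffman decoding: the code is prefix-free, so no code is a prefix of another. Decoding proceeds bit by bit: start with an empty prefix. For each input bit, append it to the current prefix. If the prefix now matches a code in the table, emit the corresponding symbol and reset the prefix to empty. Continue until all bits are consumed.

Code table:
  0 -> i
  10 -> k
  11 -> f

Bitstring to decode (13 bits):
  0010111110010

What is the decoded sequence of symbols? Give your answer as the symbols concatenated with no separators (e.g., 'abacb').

Answer: iikffkik

Derivation:
Bit 0: prefix='0' -> emit 'i', reset
Bit 1: prefix='0' -> emit 'i', reset
Bit 2: prefix='1' (no match yet)
Bit 3: prefix='10' -> emit 'k', reset
Bit 4: prefix='1' (no match yet)
Bit 5: prefix='11' -> emit 'f', reset
Bit 6: prefix='1' (no match yet)
Bit 7: prefix='11' -> emit 'f', reset
Bit 8: prefix='1' (no match yet)
Bit 9: prefix='10' -> emit 'k', reset
Bit 10: prefix='0' -> emit 'i', reset
Bit 11: prefix='1' (no match yet)
Bit 12: prefix='10' -> emit 'k', reset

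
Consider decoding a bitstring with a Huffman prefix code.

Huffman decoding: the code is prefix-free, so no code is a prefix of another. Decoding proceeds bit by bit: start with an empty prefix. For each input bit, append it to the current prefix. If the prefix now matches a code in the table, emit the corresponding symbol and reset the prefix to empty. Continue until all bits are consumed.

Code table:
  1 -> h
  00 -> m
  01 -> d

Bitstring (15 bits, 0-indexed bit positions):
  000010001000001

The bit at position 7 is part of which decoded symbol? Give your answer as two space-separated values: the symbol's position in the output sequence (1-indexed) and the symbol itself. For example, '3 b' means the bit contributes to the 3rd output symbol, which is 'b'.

Answer: 5 d

Derivation:
Bit 0: prefix='0' (no match yet)
Bit 1: prefix='00' -> emit 'm', reset
Bit 2: prefix='0' (no match yet)
Bit 3: prefix='00' -> emit 'm', reset
Bit 4: prefix='1' -> emit 'h', reset
Bit 5: prefix='0' (no match yet)
Bit 6: prefix='00' -> emit 'm', reset
Bit 7: prefix='0' (no match yet)
Bit 8: prefix='01' -> emit 'd', reset
Bit 9: prefix='0' (no match yet)
Bit 10: prefix='00' -> emit 'm', reset
Bit 11: prefix='0' (no match yet)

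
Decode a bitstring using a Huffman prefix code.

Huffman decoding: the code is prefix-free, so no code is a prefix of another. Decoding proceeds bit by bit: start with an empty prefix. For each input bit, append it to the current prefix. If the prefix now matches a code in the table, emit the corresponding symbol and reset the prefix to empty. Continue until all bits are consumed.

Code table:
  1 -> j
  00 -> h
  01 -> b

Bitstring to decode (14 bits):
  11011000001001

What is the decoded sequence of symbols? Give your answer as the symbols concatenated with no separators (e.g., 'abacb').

Bit 0: prefix='1' -> emit 'j', reset
Bit 1: prefix='1' -> emit 'j', reset
Bit 2: prefix='0' (no match yet)
Bit 3: prefix='01' -> emit 'b', reset
Bit 4: prefix='1' -> emit 'j', reset
Bit 5: prefix='0' (no match yet)
Bit 6: prefix='00' -> emit 'h', reset
Bit 7: prefix='0' (no match yet)
Bit 8: prefix='00' -> emit 'h', reset
Bit 9: prefix='0' (no match yet)
Bit 10: prefix='01' -> emit 'b', reset
Bit 11: prefix='0' (no match yet)
Bit 12: prefix='00' -> emit 'h', reset
Bit 13: prefix='1' -> emit 'j', reset

Answer: jjbjhhbhj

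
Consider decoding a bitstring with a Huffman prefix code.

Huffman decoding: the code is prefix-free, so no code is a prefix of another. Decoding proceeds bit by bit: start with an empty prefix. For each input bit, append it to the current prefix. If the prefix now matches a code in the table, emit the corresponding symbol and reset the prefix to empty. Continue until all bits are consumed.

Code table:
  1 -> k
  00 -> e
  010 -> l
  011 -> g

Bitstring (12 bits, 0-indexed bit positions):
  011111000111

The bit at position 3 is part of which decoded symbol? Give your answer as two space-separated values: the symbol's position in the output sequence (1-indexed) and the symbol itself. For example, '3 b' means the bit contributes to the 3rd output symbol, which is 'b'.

Bit 0: prefix='0' (no match yet)
Bit 1: prefix='01' (no match yet)
Bit 2: prefix='011' -> emit 'g', reset
Bit 3: prefix='1' -> emit 'k', reset
Bit 4: prefix='1' -> emit 'k', reset
Bit 5: prefix='1' -> emit 'k', reset
Bit 6: prefix='0' (no match yet)
Bit 7: prefix='00' -> emit 'e', reset

Answer: 2 k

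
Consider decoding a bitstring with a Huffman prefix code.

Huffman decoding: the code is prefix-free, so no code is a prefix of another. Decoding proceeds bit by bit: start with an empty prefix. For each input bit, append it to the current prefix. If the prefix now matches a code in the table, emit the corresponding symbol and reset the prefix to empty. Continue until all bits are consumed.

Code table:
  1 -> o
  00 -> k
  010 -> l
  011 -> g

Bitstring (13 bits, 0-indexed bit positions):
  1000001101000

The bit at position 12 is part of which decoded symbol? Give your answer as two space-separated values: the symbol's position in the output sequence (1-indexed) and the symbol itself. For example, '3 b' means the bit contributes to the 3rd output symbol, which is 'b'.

Bit 0: prefix='1' -> emit 'o', reset
Bit 1: prefix='0' (no match yet)
Bit 2: prefix='00' -> emit 'k', reset
Bit 3: prefix='0' (no match yet)
Bit 4: prefix='00' -> emit 'k', reset
Bit 5: prefix='0' (no match yet)
Bit 6: prefix='01' (no match yet)
Bit 7: prefix='011' -> emit 'g', reset
Bit 8: prefix='0' (no match yet)
Bit 9: prefix='01' (no match yet)
Bit 10: prefix='010' -> emit 'l', reset
Bit 11: prefix='0' (no match yet)
Bit 12: prefix='00' -> emit 'k', reset

Answer: 6 k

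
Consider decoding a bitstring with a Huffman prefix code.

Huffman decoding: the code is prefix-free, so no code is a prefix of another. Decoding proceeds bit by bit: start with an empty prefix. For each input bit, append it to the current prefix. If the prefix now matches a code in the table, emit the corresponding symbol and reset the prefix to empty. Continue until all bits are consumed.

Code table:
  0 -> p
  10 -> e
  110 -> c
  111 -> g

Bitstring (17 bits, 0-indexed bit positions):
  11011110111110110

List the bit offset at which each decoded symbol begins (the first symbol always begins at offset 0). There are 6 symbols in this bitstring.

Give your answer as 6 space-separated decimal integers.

Answer: 0 3 6 8 11 14

Derivation:
Bit 0: prefix='1' (no match yet)
Bit 1: prefix='11' (no match yet)
Bit 2: prefix='110' -> emit 'c', reset
Bit 3: prefix='1' (no match yet)
Bit 4: prefix='11' (no match yet)
Bit 5: prefix='111' -> emit 'g', reset
Bit 6: prefix='1' (no match yet)
Bit 7: prefix='10' -> emit 'e', reset
Bit 8: prefix='1' (no match yet)
Bit 9: prefix='11' (no match yet)
Bit 10: prefix='111' -> emit 'g', reset
Bit 11: prefix='1' (no match yet)
Bit 12: prefix='11' (no match yet)
Bit 13: prefix='110' -> emit 'c', reset
Bit 14: prefix='1' (no match yet)
Bit 15: prefix='11' (no match yet)
Bit 16: prefix='110' -> emit 'c', reset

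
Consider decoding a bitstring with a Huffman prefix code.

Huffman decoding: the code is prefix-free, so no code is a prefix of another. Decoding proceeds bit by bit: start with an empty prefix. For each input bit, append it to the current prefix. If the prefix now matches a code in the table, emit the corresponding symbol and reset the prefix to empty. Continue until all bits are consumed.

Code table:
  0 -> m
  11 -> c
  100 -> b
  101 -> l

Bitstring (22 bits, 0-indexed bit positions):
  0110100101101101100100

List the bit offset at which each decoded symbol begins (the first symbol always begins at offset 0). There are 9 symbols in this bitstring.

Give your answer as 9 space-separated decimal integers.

Answer: 0 1 3 4 7 10 13 16 19

Derivation:
Bit 0: prefix='0' -> emit 'm', reset
Bit 1: prefix='1' (no match yet)
Bit 2: prefix='11' -> emit 'c', reset
Bit 3: prefix='0' -> emit 'm', reset
Bit 4: prefix='1' (no match yet)
Bit 5: prefix='10' (no match yet)
Bit 6: prefix='100' -> emit 'b', reset
Bit 7: prefix='1' (no match yet)
Bit 8: prefix='10' (no match yet)
Bit 9: prefix='101' -> emit 'l', reset
Bit 10: prefix='1' (no match yet)
Bit 11: prefix='10' (no match yet)
Bit 12: prefix='101' -> emit 'l', reset
Bit 13: prefix='1' (no match yet)
Bit 14: prefix='10' (no match yet)
Bit 15: prefix='101' -> emit 'l', reset
Bit 16: prefix='1' (no match yet)
Bit 17: prefix='10' (no match yet)
Bit 18: prefix='100' -> emit 'b', reset
Bit 19: prefix='1' (no match yet)
Bit 20: prefix='10' (no match yet)
Bit 21: prefix='100' -> emit 'b', reset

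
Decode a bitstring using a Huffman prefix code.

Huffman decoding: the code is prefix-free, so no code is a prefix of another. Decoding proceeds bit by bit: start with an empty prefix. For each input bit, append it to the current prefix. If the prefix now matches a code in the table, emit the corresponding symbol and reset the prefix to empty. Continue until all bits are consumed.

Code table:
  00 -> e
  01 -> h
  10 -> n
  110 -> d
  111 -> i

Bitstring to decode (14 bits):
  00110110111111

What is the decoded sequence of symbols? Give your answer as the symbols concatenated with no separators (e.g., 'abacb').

Bit 0: prefix='0' (no match yet)
Bit 1: prefix='00' -> emit 'e', reset
Bit 2: prefix='1' (no match yet)
Bit 3: prefix='11' (no match yet)
Bit 4: prefix='110' -> emit 'd', reset
Bit 5: prefix='1' (no match yet)
Bit 6: prefix='11' (no match yet)
Bit 7: prefix='110' -> emit 'd', reset
Bit 8: prefix='1' (no match yet)
Bit 9: prefix='11' (no match yet)
Bit 10: prefix='111' -> emit 'i', reset
Bit 11: prefix='1' (no match yet)
Bit 12: prefix='11' (no match yet)
Bit 13: prefix='111' -> emit 'i', reset

Answer: eddii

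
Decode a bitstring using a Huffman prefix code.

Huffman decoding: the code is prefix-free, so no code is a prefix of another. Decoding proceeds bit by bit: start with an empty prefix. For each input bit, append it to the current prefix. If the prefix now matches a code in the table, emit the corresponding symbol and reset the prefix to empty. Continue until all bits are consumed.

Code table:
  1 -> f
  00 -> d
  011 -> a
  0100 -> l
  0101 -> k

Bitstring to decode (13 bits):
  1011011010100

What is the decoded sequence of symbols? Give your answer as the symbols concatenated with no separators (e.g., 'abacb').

Bit 0: prefix='1' -> emit 'f', reset
Bit 1: prefix='0' (no match yet)
Bit 2: prefix='01' (no match yet)
Bit 3: prefix='011' -> emit 'a', reset
Bit 4: prefix='0' (no match yet)
Bit 5: prefix='01' (no match yet)
Bit 6: prefix='011' -> emit 'a', reset
Bit 7: prefix='0' (no match yet)
Bit 8: prefix='01' (no match yet)
Bit 9: prefix='010' (no match yet)
Bit 10: prefix='0101' -> emit 'k', reset
Bit 11: prefix='0' (no match yet)
Bit 12: prefix='00' -> emit 'd', reset

Answer: faakd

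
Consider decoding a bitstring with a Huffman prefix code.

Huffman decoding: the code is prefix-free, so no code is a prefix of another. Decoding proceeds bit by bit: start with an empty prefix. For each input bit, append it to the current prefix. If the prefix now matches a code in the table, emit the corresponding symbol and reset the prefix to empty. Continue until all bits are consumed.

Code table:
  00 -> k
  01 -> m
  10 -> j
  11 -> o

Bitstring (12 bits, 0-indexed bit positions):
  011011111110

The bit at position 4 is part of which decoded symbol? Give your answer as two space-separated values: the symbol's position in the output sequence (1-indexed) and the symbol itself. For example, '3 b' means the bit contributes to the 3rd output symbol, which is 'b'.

Answer: 3 o

Derivation:
Bit 0: prefix='0' (no match yet)
Bit 1: prefix='01' -> emit 'm', reset
Bit 2: prefix='1' (no match yet)
Bit 3: prefix='10' -> emit 'j', reset
Bit 4: prefix='1' (no match yet)
Bit 5: prefix='11' -> emit 'o', reset
Bit 6: prefix='1' (no match yet)
Bit 7: prefix='11' -> emit 'o', reset
Bit 8: prefix='1' (no match yet)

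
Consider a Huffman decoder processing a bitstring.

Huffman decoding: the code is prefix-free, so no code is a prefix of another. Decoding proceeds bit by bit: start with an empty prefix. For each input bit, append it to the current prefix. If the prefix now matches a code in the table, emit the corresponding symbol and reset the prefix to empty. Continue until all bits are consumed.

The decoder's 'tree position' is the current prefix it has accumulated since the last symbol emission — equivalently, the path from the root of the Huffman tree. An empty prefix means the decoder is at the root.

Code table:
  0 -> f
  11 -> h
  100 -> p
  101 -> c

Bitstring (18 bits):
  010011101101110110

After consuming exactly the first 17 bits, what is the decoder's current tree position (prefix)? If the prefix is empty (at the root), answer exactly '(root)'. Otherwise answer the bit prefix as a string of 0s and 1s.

Bit 0: prefix='0' -> emit 'f', reset
Bit 1: prefix='1' (no match yet)
Bit 2: prefix='10' (no match yet)
Bit 3: prefix='100' -> emit 'p', reset
Bit 4: prefix='1' (no match yet)
Bit 5: prefix='11' -> emit 'h', reset
Bit 6: prefix='1' (no match yet)
Bit 7: prefix='10' (no match yet)
Bit 8: prefix='101' -> emit 'c', reset
Bit 9: prefix='1' (no match yet)
Bit 10: prefix='10' (no match yet)
Bit 11: prefix='101' -> emit 'c', reset
Bit 12: prefix='1' (no match yet)
Bit 13: prefix='11' -> emit 'h', reset
Bit 14: prefix='0' -> emit 'f', reset
Bit 15: prefix='1' (no match yet)
Bit 16: prefix='11' -> emit 'h', reset

Answer: (root)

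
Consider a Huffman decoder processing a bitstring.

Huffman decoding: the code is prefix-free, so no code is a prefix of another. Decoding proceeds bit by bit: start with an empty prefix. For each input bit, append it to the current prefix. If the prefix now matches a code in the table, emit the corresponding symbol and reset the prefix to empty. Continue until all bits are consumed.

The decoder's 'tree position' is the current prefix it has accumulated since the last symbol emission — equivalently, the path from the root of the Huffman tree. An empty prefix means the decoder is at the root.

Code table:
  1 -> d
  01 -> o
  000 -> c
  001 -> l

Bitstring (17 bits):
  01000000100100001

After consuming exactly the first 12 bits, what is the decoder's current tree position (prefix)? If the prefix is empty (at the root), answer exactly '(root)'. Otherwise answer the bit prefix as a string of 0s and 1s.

Answer: (root)

Derivation:
Bit 0: prefix='0' (no match yet)
Bit 1: prefix='01' -> emit 'o', reset
Bit 2: prefix='0' (no match yet)
Bit 3: prefix='00' (no match yet)
Bit 4: prefix='000' -> emit 'c', reset
Bit 5: prefix='0' (no match yet)
Bit 6: prefix='00' (no match yet)
Bit 7: prefix='000' -> emit 'c', reset
Bit 8: prefix='1' -> emit 'd', reset
Bit 9: prefix='0' (no match yet)
Bit 10: prefix='00' (no match yet)
Bit 11: prefix='001' -> emit 'l', reset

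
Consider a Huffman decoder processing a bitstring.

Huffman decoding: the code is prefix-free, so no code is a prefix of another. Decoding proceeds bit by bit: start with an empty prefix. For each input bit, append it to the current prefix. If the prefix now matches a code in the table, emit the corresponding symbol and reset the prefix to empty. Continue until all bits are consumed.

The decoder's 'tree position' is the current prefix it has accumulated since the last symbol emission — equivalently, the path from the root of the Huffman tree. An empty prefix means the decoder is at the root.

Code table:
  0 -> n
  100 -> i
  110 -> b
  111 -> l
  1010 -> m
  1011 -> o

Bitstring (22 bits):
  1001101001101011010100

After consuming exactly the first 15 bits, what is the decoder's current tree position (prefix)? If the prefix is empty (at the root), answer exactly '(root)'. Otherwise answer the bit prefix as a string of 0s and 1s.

Bit 0: prefix='1' (no match yet)
Bit 1: prefix='10' (no match yet)
Bit 2: prefix='100' -> emit 'i', reset
Bit 3: prefix='1' (no match yet)
Bit 4: prefix='11' (no match yet)
Bit 5: prefix='110' -> emit 'b', reset
Bit 6: prefix='1' (no match yet)
Bit 7: prefix='10' (no match yet)
Bit 8: prefix='100' -> emit 'i', reset
Bit 9: prefix='1' (no match yet)
Bit 10: prefix='11' (no match yet)
Bit 11: prefix='110' -> emit 'b', reset
Bit 12: prefix='1' (no match yet)
Bit 13: prefix='10' (no match yet)
Bit 14: prefix='101' (no match yet)

Answer: 101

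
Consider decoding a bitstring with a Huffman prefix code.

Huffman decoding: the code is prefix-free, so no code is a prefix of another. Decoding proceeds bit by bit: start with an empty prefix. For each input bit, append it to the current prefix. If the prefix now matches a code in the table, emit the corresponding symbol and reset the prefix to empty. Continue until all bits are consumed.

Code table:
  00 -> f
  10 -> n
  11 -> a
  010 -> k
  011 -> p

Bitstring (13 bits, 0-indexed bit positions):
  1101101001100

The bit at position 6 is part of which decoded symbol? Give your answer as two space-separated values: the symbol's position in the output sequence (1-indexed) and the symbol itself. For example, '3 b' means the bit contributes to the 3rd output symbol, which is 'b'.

Bit 0: prefix='1' (no match yet)
Bit 1: prefix='11' -> emit 'a', reset
Bit 2: prefix='0' (no match yet)
Bit 3: prefix='01' (no match yet)
Bit 4: prefix='011' -> emit 'p', reset
Bit 5: prefix='0' (no match yet)
Bit 6: prefix='01' (no match yet)
Bit 7: prefix='010' -> emit 'k', reset
Bit 8: prefix='0' (no match yet)
Bit 9: prefix='01' (no match yet)
Bit 10: prefix='011' -> emit 'p', reset

Answer: 3 k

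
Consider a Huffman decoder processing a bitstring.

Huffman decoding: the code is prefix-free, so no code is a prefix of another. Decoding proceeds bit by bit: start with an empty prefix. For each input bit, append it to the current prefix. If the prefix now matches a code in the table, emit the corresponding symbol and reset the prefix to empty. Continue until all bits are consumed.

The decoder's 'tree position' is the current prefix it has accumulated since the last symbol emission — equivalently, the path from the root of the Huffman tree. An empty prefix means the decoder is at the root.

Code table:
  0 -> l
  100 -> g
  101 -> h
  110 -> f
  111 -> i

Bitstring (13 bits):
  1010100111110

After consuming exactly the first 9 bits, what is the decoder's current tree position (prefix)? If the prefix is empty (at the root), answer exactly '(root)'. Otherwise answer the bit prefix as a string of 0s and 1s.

Bit 0: prefix='1' (no match yet)
Bit 1: prefix='10' (no match yet)
Bit 2: prefix='101' -> emit 'h', reset
Bit 3: prefix='0' -> emit 'l', reset
Bit 4: prefix='1' (no match yet)
Bit 5: prefix='10' (no match yet)
Bit 6: prefix='100' -> emit 'g', reset
Bit 7: prefix='1' (no match yet)
Bit 8: prefix='11' (no match yet)

Answer: 11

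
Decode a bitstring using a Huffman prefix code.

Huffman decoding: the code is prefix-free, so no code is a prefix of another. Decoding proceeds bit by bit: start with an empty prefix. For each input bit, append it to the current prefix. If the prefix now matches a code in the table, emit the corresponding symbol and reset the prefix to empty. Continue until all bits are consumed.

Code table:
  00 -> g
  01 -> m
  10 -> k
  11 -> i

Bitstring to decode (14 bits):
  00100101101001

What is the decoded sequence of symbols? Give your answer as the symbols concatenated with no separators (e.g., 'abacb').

Bit 0: prefix='0' (no match yet)
Bit 1: prefix='00' -> emit 'g', reset
Bit 2: prefix='1' (no match yet)
Bit 3: prefix='10' -> emit 'k', reset
Bit 4: prefix='0' (no match yet)
Bit 5: prefix='01' -> emit 'm', reset
Bit 6: prefix='0' (no match yet)
Bit 7: prefix='01' -> emit 'm', reset
Bit 8: prefix='1' (no match yet)
Bit 9: prefix='10' -> emit 'k', reset
Bit 10: prefix='1' (no match yet)
Bit 11: prefix='10' -> emit 'k', reset
Bit 12: prefix='0' (no match yet)
Bit 13: prefix='01' -> emit 'm', reset

Answer: gkmmkkm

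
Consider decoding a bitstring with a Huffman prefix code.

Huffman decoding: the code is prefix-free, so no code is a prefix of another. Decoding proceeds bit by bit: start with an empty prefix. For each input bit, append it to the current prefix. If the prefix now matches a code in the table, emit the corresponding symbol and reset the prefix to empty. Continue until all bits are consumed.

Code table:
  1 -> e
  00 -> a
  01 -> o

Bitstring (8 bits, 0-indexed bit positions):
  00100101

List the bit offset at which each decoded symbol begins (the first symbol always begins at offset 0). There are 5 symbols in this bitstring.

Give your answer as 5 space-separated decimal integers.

Bit 0: prefix='0' (no match yet)
Bit 1: prefix='00' -> emit 'a', reset
Bit 2: prefix='1' -> emit 'e', reset
Bit 3: prefix='0' (no match yet)
Bit 4: prefix='00' -> emit 'a', reset
Bit 5: prefix='1' -> emit 'e', reset
Bit 6: prefix='0' (no match yet)
Bit 7: prefix='01' -> emit 'o', reset

Answer: 0 2 3 5 6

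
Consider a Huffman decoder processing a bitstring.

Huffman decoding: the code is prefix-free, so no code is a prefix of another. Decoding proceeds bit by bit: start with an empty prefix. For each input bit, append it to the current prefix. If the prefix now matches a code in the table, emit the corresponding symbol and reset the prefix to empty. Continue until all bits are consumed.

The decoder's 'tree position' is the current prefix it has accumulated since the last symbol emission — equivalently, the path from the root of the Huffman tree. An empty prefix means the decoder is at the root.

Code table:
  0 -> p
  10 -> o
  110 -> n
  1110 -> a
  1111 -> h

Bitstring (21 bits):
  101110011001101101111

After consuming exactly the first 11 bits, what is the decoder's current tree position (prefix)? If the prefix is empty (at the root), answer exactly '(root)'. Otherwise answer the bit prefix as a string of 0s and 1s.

Bit 0: prefix='1' (no match yet)
Bit 1: prefix='10' -> emit 'o', reset
Bit 2: prefix='1' (no match yet)
Bit 3: prefix='11' (no match yet)
Bit 4: prefix='111' (no match yet)
Bit 5: prefix='1110' -> emit 'a', reset
Bit 6: prefix='0' -> emit 'p', reset
Bit 7: prefix='1' (no match yet)
Bit 8: prefix='11' (no match yet)
Bit 9: prefix='110' -> emit 'n', reset
Bit 10: prefix='0' -> emit 'p', reset

Answer: (root)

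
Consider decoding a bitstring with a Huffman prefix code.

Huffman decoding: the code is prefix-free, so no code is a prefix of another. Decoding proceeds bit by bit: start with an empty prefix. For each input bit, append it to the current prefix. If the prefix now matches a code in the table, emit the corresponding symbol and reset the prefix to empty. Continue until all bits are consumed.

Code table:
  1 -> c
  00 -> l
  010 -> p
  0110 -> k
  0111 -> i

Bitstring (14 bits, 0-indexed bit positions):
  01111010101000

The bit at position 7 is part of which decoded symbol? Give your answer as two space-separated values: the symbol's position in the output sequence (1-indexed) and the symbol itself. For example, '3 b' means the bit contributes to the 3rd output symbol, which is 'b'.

Bit 0: prefix='0' (no match yet)
Bit 1: prefix='01' (no match yet)
Bit 2: prefix='011' (no match yet)
Bit 3: prefix='0111' -> emit 'i', reset
Bit 4: prefix='1' -> emit 'c', reset
Bit 5: prefix='0' (no match yet)
Bit 6: prefix='01' (no match yet)
Bit 7: prefix='010' -> emit 'p', reset
Bit 8: prefix='1' -> emit 'c', reset
Bit 9: prefix='0' (no match yet)
Bit 10: prefix='01' (no match yet)
Bit 11: prefix='010' -> emit 'p', reset

Answer: 3 p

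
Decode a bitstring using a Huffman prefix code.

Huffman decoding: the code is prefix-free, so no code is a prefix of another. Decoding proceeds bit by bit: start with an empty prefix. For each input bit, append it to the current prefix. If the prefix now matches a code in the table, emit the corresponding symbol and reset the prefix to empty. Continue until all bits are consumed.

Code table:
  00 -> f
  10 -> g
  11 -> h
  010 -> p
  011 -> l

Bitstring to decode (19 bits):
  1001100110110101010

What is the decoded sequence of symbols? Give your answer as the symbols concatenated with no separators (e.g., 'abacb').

Bit 0: prefix='1' (no match yet)
Bit 1: prefix='10' -> emit 'g', reset
Bit 2: prefix='0' (no match yet)
Bit 3: prefix='01' (no match yet)
Bit 4: prefix='011' -> emit 'l', reset
Bit 5: prefix='0' (no match yet)
Bit 6: prefix='00' -> emit 'f', reset
Bit 7: prefix='1' (no match yet)
Bit 8: prefix='11' -> emit 'h', reset
Bit 9: prefix='0' (no match yet)
Bit 10: prefix='01' (no match yet)
Bit 11: prefix='011' -> emit 'l', reset
Bit 12: prefix='0' (no match yet)
Bit 13: prefix='01' (no match yet)
Bit 14: prefix='010' -> emit 'p', reset
Bit 15: prefix='1' (no match yet)
Bit 16: prefix='10' -> emit 'g', reset
Bit 17: prefix='1' (no match yet)
Bit 18: prefix='10' -> emit 'g', reset

Answer: glfhlpgg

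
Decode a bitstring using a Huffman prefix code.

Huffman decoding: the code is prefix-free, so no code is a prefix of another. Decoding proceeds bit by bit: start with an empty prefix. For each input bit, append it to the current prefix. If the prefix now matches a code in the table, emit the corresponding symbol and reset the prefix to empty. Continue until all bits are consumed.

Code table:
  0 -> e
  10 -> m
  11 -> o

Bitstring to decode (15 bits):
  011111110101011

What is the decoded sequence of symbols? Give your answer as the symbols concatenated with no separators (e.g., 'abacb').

Bit 0: prefix='0' -> emit 'e', reset
Bit 1: prefix='1' (no match yet)
Bit 2: prefix='11' -> emit 'o', reset
Bit 3: prefix='1' (no match yet)
Bit 4: prefix='11' -> emit 'o', reset
Bit 5: prefix='1' (no match yet)
Bit 6: prefix='11' -> emit 'o', reset
Bit 7: prefix='1' (no match yet)
Bit 8: prefix='10' -> emit 'm', reset
Bit 9: prefix='1' (no match yet)
Bit 10: prefix='10' -> emit 'm', reset
Bit 11: prefix='1' (no match yet)
Bit 12: prefix='10' -> emit 'm', reset
Bit 13: prefix='1' (no match yet)
Bit 14: prefix='11' -> emit 'o', reset

Answer: eooommmo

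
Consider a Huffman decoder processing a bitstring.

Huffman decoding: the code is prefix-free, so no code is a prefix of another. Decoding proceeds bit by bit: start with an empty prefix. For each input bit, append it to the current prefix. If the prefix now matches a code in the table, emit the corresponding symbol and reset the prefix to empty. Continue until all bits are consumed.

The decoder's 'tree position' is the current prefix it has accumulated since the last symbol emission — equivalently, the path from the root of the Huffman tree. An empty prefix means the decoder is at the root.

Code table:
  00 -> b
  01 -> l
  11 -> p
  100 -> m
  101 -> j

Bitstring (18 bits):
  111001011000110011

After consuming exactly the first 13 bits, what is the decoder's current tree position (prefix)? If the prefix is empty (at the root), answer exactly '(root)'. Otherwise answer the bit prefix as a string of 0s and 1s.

Bit 0: prefix='1' (no match yet)
Bit 1: prefix='11' -> emit 'p', reset
Bit 2: prefix='1' (no match yet)
Bit 3: prefix='10' (no match yet)
Bit 4: prefix='100' -> emit 'm', reset
Bit 5: prefix='1' (no match yet)
Bit 6: prefix='10' (no match yet)
Bit 7: prefix='101' -> emit 'j', reset
Bit 8: prefix='1' (no match yet)
Bit 9: prefix='10' (no match yet)
Bit 10: prefix='100' -> emit 'm', reset
Bit 11: prefix='0' (no match yet)
Bit 12: prefix='01' -> emit 'l', reset

Answer: (root)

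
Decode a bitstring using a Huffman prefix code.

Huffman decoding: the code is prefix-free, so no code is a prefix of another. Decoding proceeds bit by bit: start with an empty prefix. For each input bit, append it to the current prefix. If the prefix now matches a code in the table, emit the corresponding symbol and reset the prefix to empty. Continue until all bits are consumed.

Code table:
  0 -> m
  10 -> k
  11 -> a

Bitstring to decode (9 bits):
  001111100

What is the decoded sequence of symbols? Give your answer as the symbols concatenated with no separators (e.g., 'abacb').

Answer: mmaakm

Derivation:
Bit 0: prefix='0' -> emit 'm', reset
Bit 1: prefix='0' -> emit 'm', reset
Bit 2: prefix='1' (no match yet)
Bit 3: prefix='11' -> emit 'a', reset
Bit 4: prefix='1' (no match yet)
Bit 5: prefix='11' -> emit 'a', reset
Bit 6: prefix='1' (no match yet)
Bit 7: prefix='10' -> emit 'k', reset
Bit 8: prefix='0' -> emit 'm', reset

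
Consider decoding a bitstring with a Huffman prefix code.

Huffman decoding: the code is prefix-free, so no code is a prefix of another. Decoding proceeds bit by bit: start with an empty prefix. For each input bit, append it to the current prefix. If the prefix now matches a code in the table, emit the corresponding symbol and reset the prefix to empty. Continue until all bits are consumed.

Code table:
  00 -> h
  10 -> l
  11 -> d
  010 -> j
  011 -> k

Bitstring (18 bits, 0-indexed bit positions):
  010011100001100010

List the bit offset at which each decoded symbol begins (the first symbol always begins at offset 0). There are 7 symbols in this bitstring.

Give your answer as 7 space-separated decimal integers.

Answer: 0 3 6 8 10 13 15

Derivation:
Bit 0: prefix='0' (no match yet)
Bit 1: prefix='01' (no match yet)
Bit 2: prefix='010' -> emit 'j', reset
Bit 3: prefix='0' (no match yet)
Bit 4: prefix='01' (no match yet)
Bit 5: prefix='011' -> emit 'k', reset
Bit 6: prefix='1' (no match yet)
Bit 7: prefix='10' -> emit 'l', reset
Bit 8: prefix='0' (no match yet)
Bit 9: prefix='00' -> emit 'h', reset
Bit 10: prefix='0' (no match yet)
Bit 11: prefix='01' (no match yet)
Bit 12: prefix='011' -> emit 'k', reset
Bit 13: prefix='0' (no match yet)
Bit 14: prefix='00' -> emit 'h', reset
Bit 15: prefix='0' (no match yet)
Bit 16: prefix='01' (no match yet)
Bit 17: prefix='010' -> emit 'j', reset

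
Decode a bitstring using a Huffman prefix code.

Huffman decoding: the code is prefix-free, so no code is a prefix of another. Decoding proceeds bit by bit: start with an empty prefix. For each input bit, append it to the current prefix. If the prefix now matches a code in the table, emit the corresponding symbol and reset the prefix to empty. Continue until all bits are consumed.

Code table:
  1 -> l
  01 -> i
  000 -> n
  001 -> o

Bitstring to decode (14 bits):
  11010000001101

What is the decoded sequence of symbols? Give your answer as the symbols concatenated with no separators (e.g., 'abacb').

Bit 0: prefix='1' -> emit 'l', reset
Bit 1: prefix='1' -> emit 'l', reset
Bit 2: prefix='0' (no match yet)
Bit 3: prefix='01' -> emit 'i', reset
Bit 4: prefix='0' (no match yet)
Bit 5: prefix='00' (no match yet)
Bit 6: prefix='000' -> emit 'n', reset
Bit 7: prefix='0' (no match yet)
Bit 8: prefix='00' (no match yet)
Bit 9: prefix='000' -> emit 'n', reset
Bit 10: prefix='1' -> emit 'l', reset
Bit 11: prefix='1' -> emit 'l', reset
Bit 12: prefix='0' (no match yet)
Bit 13: prefix='01' -> emit 'i', reset

Answer: llinnlli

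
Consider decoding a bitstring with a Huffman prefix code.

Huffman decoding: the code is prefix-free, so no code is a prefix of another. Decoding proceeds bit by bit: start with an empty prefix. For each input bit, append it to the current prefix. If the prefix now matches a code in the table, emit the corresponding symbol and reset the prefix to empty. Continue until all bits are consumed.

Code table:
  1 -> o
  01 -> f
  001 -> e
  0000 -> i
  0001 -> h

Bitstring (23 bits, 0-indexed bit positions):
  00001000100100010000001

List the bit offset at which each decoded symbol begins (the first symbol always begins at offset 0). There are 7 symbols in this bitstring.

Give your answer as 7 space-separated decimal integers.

Bit 0: prefix='0' (no match yet)
Bit 1: prefix='00' (no match yet)
Bit 2: prefix='000' (no match yet)
Bit 3: prefix='0000' -> emit 'i', reset
Bit 4: prefix='1' -> emit 'o', reset
Bit 5: prefix='0' (no match yet)
Bit 6: prefix='00' (no match yet)
Bit 7: prefix='000' (no match yet)
Bit 8: prefix='0001' -> emit 'h', reset
Bit 9: prefix='0' (no match yet)
Bit 10: prefix='00' (no match yet)
Bit 11: prefix='001' -> emit 'e', reset
Bit 12: prefix='0' (no match yet)
Bit 13: prefix='00' (no match yet)
Bit 14: prefix='000' (no match yet)
Bit 15: prefix='0001' -> emit 'h', reset
Bit 16: prefix='0' (no match yet)
Bit 17: prefix='00' (no match yet)
Bit 18: prefix='000' (no match yet)
Bit 19: prefix='0000' -> emit 'i', reset
Bit 20: prefix='0' (no match yet)
Bit 21: prefix='00' (no match yet)
Bit 22: prefix='001' -> emit 'e', reset

Answer: 0 4 5 9 12 16 20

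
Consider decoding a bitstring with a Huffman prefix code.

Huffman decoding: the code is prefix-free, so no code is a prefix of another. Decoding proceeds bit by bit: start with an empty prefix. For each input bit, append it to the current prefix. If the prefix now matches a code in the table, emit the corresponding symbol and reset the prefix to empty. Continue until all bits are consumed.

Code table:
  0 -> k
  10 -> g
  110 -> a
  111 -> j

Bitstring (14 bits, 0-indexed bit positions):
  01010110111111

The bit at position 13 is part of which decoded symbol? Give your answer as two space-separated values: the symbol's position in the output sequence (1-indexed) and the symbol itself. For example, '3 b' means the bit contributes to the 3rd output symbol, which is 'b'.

Answer: 6 j

Derivation:
Bit 0: prefix='0' -> emit 'k', reset
Bit 1: prefix='1' (no match yet)
Bit 2: prefix='10' -> emit 'g', reset
Bit 3: prefix='1' (no match yet)
Bit 4: prefix='10' -> emit 'g', reset
Bit 5: prefix='1' (no match yet)
Bit 6: prefix='11' (no match yet)
Bit 7: prefix='110' -> emit 'a', reset
Bit 8: prefix='1' (no match yet)
Bit 9: prefix='11' (no match yet)
Bit 10: prefix='111' -> emit 'j', reset
Bit 11: prefix='1' (no match yet)
Bit 12: prefix='11' (no match yet)
Bit 13: prefix='111' -> emit 'j', reset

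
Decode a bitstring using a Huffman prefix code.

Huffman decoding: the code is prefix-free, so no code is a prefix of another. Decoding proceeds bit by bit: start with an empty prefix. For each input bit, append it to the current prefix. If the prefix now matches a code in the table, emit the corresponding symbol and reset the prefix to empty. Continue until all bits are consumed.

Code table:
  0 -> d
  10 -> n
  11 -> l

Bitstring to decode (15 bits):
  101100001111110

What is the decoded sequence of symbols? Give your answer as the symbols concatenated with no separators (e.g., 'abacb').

Answer: nlddddllld

Derivation:
Bit 0: prefix='1' (no match yet)
Bit 1: prefix='10' -> emit 'n', reset
Bit 2: prefix='1' (no match yet)
Bit 3: prefix='11' -> emit 'l', reset
Bit 4: prefix='0' -> emit 'd', reset
Bit 5: prefix='0' -> emit 'd', reset
Bit 6: prefix='0' -> emit 'd', reset
Bit 7: prefix='0' -> emit 'd', reset
Bit 8: prefix='1' (no match yet)
Bit 9: prefix='11' -> emit 'l', reset
Bit 10: prefix='1' (no match yet)
Bit 11: prefix='11' -> emit 'l', reset
Bit 12: prefix='1' (no match yet)
Bit 13: prefix='11' -> emit 'l', reset
Bit 14: prefix='0' -> emit 'd', reset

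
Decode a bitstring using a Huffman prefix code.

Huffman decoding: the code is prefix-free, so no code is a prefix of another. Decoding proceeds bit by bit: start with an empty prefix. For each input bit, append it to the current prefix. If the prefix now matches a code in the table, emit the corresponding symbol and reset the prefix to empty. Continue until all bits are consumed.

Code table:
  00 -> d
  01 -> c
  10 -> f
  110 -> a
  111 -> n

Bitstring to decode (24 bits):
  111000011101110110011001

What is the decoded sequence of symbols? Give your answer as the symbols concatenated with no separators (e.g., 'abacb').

Bit 0: prefix='1' (no match yet)
Bit 1: prefix='11' (no match yet)
Bit 2: prefix='111' -> emit 'n', reset
Bit 3: prefix='0' (no match yet)
Bit 4: prefix='00' -> emit 'd', reset
Bit 5: prefix='0' (no match yet)
Bit 6: prefix='00' -> emit 'd', reset
Bit 7: prefix='1' (no match yet)
Bit 8: prefix='11' (no match yet)
Bit 9: prefix='111' -> emit 'n', reset
Bit 10: prefix='0' (no match yet)
Bit 11: prefix='01' -> emit 'c', reset
Bit 12: prefix='1' (no match yet)
Bit 13: prefix='11' (no match yet)
Bit 14: prefix='110' -> emit 'a', reset
Bit 15: prefix='1' (no match yet)
Bit 16: prefix='11' (no match yet)
Bit 17: prefix='110' -> emit 'a', reset
Bit 18: prefix='0' (no match yet)
Bit 19: prefix='01' -> emit 'c', reset
Bit 20: prefix='1' (no match yet)
Bit 21: prefix='10' -> emit 'f', reset
Bit 22: prefix='0' (no match yet)
Bit 23: prefix='01' -> emit 'c', reset

Answer: nddncaacfc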